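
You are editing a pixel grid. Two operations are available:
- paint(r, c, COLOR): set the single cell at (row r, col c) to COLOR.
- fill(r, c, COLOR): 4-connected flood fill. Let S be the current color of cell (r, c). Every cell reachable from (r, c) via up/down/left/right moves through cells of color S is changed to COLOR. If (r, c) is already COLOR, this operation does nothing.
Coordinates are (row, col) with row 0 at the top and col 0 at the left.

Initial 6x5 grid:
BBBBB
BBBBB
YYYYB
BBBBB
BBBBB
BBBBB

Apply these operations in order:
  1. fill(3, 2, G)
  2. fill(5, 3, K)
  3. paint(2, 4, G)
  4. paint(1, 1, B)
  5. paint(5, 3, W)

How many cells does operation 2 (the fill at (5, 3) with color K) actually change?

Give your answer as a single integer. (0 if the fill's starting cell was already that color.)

Answer: 26

Derivation:
After op 1 fill(3,2,G) [26 cells changed]:
GGGGG
GGGGG
YYYYG
GGGGG
GGGGG
GGGGG
After op 2 fill(5,3,K) [26 cells changed]:
KKKKK
KKKKK
YYYYK
KKKKK
KKKKK
KKKKK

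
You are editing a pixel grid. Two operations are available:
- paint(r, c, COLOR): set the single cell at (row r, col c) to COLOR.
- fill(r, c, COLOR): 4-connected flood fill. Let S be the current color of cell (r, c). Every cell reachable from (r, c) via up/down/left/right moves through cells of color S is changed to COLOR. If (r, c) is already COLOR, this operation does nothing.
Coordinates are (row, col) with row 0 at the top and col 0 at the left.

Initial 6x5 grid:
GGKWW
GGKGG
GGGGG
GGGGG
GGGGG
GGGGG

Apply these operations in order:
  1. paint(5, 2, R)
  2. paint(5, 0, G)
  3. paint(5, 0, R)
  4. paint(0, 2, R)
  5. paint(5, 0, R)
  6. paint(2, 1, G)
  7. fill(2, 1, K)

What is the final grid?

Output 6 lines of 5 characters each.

After op 1 paint(5,2,R):
GGKWW
GGKGG
GGGGG
GGGGG
GGGGG
GGRGG
After op 2 paint(5,0,G):
GGKWW
GGKGG
GGGGG
GGGGG
GGGGG
GGRGG
After op 3 paint(5,0,R):
GGKWW
GGKGG
GGGGG
GGGGG
GGGGG
RGRGG
After op 4 paint(0,2,R):
GGRWW
GGKGG
GGGGG
GGGGG
GGGGG
RGRGG
After op 5 paint(5,0,R):
GGRWW
GGKGG
GGGGG
GGGGG
GGGGG
RGRGG
After op 6 paint(2,1,G):
GGRWW
GGKGG
GGGGG
GGGGG
GGGGG
RGRGG
After op 7 fill(2,1,K) [24 cells changed]:
KKRWW
KKKKK
KKKKK
KKKKK
KKKKK
RKRKK

Answer: KKRWW
KKKKK
KKKKK
KKKKK
KKKKK
RKRKK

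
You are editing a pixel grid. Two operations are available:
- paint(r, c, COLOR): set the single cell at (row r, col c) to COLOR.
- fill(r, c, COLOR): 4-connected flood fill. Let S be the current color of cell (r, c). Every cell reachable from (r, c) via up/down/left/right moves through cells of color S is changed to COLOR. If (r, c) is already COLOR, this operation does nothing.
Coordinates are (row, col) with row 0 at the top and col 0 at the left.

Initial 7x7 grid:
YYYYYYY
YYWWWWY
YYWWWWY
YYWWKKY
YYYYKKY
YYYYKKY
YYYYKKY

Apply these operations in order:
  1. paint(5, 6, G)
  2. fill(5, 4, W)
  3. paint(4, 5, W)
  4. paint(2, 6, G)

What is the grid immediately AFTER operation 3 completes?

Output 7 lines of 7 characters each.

Answer: YYYYYYY
YYWWWWY
YYWWWWY
YYWWWWY
YYYYWWY
YYYYWWG
YYYYWWY

Derivation:
After op 1 paint(5,6,G):
YYYYYYY
YYWWWWY
YYWWWWY
YYWWKKY
YYYYKKY
YYYYKKG
YYYYKKY
After op 2 fill(5,4,W) [8 cells changed]:
YYYYYYY
YYWWWWY
YYWWWWY
YYWWWWY
YYYYWWY
YYYYWWG
YYYYWWY
After op 3 paint(4,5,W):
YYYYYYY
YYWWWWY
YYWWWWY
YYWWWWY
YYYYWWY
YYYYWWG
YYYYWWY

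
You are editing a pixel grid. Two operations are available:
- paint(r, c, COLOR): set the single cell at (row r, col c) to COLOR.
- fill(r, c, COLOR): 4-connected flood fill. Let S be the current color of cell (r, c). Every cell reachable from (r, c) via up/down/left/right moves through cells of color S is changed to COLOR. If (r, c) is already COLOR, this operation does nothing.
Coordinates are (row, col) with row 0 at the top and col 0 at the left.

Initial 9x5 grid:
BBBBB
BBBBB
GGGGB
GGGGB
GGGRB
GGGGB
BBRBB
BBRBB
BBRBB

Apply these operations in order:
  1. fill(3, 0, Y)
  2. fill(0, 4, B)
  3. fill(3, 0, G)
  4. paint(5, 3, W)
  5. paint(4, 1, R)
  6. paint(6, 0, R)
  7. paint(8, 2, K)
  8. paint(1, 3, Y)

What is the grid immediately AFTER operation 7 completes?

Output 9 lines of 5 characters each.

Answer: BBBBB
BBBBB
GGGGB
GGGGB
GRGRB
GGGWB
RBRBB
BBRBB
BBKBB

Derivation:
After op 1 fill(3,0,Y) [15 cells changed]:
BBBBB
BBBBB
YYYYB
YYYYB
YYYRB
YYYYB
BBRBB
BBRBB
BBRBB
After op 2 fill(0,4,B) [0 cells changed]:
BBBBB
BBBBB
YYYYB
YYYYB
YYYRB
YYYYB
BBRBB
BBRBB
BBRBB
After op 3 fill(3,0,G) [15 cells changed]:
BBBBB
BBBBB
GGGGB
GGGGB
GGGRB
GGGGB
BBRBB
BBRBB
BBRBB
After op 4 paint(5,3,W):
BBBBB
BBBBB
GGGGB
GGGGB
GGGRB
GGGWB
BBRBB
BBRBB
BBRBB
After op 5 paint(4,1,R):
BBBBB
BBBBB
GGGGB
GGGGB
GRGRB
GGGWB
BBRBB
BBRBB
BBRBB
After op 6 paint(6,0,R):
BBBBB
BBBBB
GGGGB
GGGGB
GRGRB
GGGWB
RBRBB
BBRBB
BBRBB
After op 7 paint(8,2,K):
BBBBB
BBBBB
GGGGB
GGGGB
GRGRB
GGGWB
RBRBB
BBRBB
BBKBB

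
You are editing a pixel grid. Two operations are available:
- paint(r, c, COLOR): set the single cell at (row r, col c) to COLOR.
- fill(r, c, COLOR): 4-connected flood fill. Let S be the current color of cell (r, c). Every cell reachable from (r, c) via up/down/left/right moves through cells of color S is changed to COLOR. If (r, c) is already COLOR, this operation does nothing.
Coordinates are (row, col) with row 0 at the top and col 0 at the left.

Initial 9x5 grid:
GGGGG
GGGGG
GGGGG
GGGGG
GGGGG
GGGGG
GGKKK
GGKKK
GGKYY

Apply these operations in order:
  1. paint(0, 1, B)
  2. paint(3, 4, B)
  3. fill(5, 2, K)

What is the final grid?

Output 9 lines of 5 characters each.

Answer: KBKKK
KKKKK
KKKKK
KKKKB
KKKKK
KKKKK
KKKKK
KKKKK
KKKYY

Derivation:
After op 1 paint(0,1,B):
GBGGG
GGGGG
GGGGG
GGGGG
GGGGG
GGGGG
GGKKK
GGKKK
GGKYY
After op 2 paint(3,4,B):
GBGGG
GGGGG
GGGGG
GGGGB
GGGGG
GGGGG
GGKKK
GGKKK
GGKYY
After op 3 fill(5,2,K) [34 cells changed]:
KBKKK
KKKKK
KKKKK
KKKKB
KKKKK
KKKKK
KKKKK
KKKKK
KKKYY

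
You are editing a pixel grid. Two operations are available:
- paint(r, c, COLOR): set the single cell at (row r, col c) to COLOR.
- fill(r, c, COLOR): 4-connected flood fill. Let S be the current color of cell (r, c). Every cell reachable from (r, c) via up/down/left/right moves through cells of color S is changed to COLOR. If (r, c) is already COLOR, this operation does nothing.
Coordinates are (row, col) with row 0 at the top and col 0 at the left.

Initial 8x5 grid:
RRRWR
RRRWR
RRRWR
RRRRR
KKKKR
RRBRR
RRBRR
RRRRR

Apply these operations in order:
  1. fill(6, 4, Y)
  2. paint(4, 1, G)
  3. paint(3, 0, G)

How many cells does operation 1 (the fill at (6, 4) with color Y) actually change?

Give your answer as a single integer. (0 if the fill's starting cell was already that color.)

After op 1 fill(6,4,Y) [31 cells changed]:
YYYWY
YYYWY
YYYWY
YYYYY
KKKKY
YYBYY
YYBYY
YYYYY

Answer: 31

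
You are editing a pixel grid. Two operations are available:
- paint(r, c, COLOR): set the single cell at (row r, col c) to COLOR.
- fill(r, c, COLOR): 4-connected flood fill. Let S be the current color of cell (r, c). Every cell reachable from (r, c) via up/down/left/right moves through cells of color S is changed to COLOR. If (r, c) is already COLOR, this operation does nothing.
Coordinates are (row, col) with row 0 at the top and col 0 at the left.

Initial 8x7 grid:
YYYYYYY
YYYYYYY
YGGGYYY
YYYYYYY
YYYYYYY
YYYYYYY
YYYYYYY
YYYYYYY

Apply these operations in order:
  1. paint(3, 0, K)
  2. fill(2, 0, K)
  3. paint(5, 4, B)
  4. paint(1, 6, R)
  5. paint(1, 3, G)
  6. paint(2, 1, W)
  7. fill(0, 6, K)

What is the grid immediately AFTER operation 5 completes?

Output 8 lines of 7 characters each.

After op 1 paint(3,0,K):
YYYYYYY
YYYYYYY
YGGGYYY
KYYYYYY
YYYYYYY
YYYYYYY
YYYYYYY
YYYYYYY
After op 2 fill(2,0,K) [52 cells changed]:
KKKKKKK
KKKKKKK
KGGGKKK
KKKKKKK
KKKKKKK
KKKKKKK
KKKKKKK
KKKKKKK
After op 3 paint(5,4,B):
KKKKKKK
KKKKKKK
KGGGKKK
KKKKKKK
KKKKKKK
KKKKBKK
KKKKKKK
KKKKKKK
After op 4 paint(1,6,R):
KKKKKKK
KKKKKKR
KGGGKKK
KKKKKKK
KKKKKKK
KKKKBKK
KKKKKKK
KKKKKKK
After op 5 paint(1,3,G):
KKKKKKK
KKKGKKR
KGGGKKK
KKKKKKK
KKKKKKK
KKKKBKK
KKKKKKK
KKKKKKK

Answer: KKKKKKK
KKKGKKR
KGGGKKK
KKKKKKK
KKKKKKK
KKKKBKK
KKKKKKK
KKKKKKK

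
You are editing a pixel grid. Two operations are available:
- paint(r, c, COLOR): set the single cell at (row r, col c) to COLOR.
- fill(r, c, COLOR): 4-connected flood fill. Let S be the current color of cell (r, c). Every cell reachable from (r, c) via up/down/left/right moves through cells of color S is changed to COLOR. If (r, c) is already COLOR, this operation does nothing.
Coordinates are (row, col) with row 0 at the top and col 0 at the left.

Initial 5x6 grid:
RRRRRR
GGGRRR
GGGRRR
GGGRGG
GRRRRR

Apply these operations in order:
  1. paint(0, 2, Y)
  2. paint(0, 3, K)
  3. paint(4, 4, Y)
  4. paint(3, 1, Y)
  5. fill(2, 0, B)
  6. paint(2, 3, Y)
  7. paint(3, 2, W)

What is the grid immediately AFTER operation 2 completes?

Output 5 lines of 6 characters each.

Answer: RRYKRR
GGGRRR
GGGRRR
GGGRGG
GRRRRR

Derivation:
After op 1 paint(0,2,Y):
RRYRRR
GGGRRR
GGGRRR
GGGRGG
GRRRRR
After op 2 paint(0,3,K):
RRYKRR
GGGRRR
GGGRRR
GGGRGG
GRRRRR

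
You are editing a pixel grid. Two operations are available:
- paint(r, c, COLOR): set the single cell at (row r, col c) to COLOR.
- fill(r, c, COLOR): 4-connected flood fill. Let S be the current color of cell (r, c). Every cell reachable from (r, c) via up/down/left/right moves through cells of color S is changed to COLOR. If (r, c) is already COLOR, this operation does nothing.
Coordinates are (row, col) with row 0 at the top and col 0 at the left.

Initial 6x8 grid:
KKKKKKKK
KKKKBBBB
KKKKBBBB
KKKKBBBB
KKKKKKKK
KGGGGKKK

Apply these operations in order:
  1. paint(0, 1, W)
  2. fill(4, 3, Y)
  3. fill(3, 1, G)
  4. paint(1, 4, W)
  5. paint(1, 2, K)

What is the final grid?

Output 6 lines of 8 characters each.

Answer: GWGGGGGG
GGKGWBBB
GGGGBBBB
GGGGBBBB
GGGGGGGG
GGGGGGGG

Derivation:
After op 1 paint(0,1,W):
KWKKKKKK
KKKKBBBB
KKKKBBBB
KKKKBBBB
KKKKKKKK
KGGGGKKK
After op 2 fill(4,3,Y) [31 cells changed]:
YWYYYYYY
YYYYBBBB
YYYYBBBB
YYYYBBBB
YYYYYYYY
YGGGGYYY
After op 3 fill(3,1,G) [31 cells changed]:
GWGGGGGG
GGGGBBBB
GGGGBBBB
GGGGBBBB
GGGGGGGG
GGGGGGGG
After op 4 paint(1,4,W):
GWGGGGGG
GGGGWBBB
GGGGBBBB
GGGGBBBB
GGGGGGGG
GGGGGGGG
After op 5 paint(1,2,K):
GWGGGGGG
GGKGWBBB
GGGGBBBB
GGGGBBBB
GGGGGGGG
GGGGGGGG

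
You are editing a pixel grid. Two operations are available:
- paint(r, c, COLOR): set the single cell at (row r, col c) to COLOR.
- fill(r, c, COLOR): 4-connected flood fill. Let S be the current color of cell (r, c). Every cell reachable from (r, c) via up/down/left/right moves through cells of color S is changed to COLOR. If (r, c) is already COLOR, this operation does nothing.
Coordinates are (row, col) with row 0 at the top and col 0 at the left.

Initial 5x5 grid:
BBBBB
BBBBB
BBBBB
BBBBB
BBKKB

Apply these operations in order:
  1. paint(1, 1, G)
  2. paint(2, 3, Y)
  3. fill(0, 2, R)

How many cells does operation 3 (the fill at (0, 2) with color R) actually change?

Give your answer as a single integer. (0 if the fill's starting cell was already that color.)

After op 1 paint(1,1,G):
BBBBB
BGBBB
BBBBB
BBBBB
BBKKB
After op 2 paint(2,3,Y):
BBBBB
BGBBB
BBBYB
BBBBB
BBKKB
After op 3 fill(0,2,R) [21 cells changed]:
RRRRR
RGRRR
RRRYR
RRRRR
RRKKR

Answer: 21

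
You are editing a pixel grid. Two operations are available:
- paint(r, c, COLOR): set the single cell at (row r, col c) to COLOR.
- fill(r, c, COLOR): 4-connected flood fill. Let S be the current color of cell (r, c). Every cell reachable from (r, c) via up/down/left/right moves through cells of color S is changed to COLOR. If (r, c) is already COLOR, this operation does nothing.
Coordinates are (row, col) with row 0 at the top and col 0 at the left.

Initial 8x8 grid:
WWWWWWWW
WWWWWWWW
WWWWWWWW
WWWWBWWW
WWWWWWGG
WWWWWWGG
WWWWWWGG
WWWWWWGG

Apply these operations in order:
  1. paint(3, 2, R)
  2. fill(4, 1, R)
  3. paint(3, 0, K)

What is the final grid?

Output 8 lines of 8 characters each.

After op 1 paint(3,2,R):
WWWWWWWW
WWWWWWWW
WWWWWWWW
WWRWBWWW
WWWWWWGG
WWWWWWGG
WWWWWWGG
WWWWWWGG
After op 2 fill(4,1,R) [54 cells changed]:
RRRRRRRR
RRRRRRRR
RRRRRRRR
RRRRBRRR
RRRRRRGG
RRRRRRGG
RRRRRRGG
RRRRRRGG
After op 3 paint(3,0,K):
RRRRRRRR
RRRRRRRR
RRRRRRRR
KRRRBRRR
RRRRRRGG
RRRRRRGG
RRRRRRGG
RRRRRRGG

Answer: RRRRRRRR
RRRRRRRR
RRRRRRRR
KRRRBRRR
RRRRRRGG
RRRRRRGG
RRRRRRGG
RRRRRRGG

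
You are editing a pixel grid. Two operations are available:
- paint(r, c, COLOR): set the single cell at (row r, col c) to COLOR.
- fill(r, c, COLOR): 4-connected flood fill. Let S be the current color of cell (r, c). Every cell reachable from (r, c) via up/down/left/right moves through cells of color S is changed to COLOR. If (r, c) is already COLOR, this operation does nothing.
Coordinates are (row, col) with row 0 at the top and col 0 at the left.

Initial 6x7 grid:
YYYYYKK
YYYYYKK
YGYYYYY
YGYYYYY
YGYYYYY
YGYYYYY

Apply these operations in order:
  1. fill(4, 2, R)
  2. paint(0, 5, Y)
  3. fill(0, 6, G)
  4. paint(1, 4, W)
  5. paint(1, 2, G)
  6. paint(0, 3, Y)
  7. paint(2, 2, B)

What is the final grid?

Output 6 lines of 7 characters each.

After op 1 fill(4,2,R) [34 cells changed]:
RRRRRKK
RRRRRKK
RGRRRRR
RGRRRRR
RGRRRRR
RGRRRRR
After op 2 paint(0,5,Y):
RRRRRYK
RRRRRKK
RGRRRRR
RGRRRRR
RGRRRRR
RGRRRRR
After op 3 fill(0,6,G) [3 cells changed]:
RRRRRYG
RRRRRGG
RGRRRRR
RGRRRRR
RGRRRRR
RGRRRRR
After op 4 paint(1,4,W):
RRRRRYG
RRRRWGG
RGRRRRR
RGRRRRR
RGRRRRR
RGRRRRR
After op 5 paint(1,2,G):
RRRRRYG
RRGRWGG
RGRRRRR
RGRRRRR
RGRRRRR
RGRRRRR
After op 6 paint(0,3,Y):
RRRYRYG
RRGRWGG
RGRRRRR
RGRRRRR
RGRRRRR
RGRRRRR
After op 7 paint(2,2,B):
RRRYRYG
RRGRWGG
RGBRRRR
RGRRRRR
RGRRRRR
RGRRRRR

Answer: RRRYRYG
RRGRWGG
RGBRRRR
RGRRRRR
RGRRRRR
RGRRRRR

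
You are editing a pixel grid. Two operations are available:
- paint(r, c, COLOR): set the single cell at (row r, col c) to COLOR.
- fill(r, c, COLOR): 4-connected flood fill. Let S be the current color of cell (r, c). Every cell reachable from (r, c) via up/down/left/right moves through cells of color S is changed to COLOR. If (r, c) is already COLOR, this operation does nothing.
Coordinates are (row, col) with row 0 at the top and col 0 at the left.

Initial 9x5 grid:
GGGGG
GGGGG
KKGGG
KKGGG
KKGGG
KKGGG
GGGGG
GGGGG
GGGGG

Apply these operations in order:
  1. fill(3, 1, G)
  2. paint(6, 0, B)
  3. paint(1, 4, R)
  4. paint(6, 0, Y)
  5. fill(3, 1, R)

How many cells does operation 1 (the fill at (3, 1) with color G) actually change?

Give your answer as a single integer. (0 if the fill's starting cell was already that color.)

After op 1 fill(3,1,G) [8 cells changed]:
GGGGG
GGGGG
GGGGG
GGGGG
GGGGG
GGGGG
GGGGG
GGGGG
GGGGG

Answer: 8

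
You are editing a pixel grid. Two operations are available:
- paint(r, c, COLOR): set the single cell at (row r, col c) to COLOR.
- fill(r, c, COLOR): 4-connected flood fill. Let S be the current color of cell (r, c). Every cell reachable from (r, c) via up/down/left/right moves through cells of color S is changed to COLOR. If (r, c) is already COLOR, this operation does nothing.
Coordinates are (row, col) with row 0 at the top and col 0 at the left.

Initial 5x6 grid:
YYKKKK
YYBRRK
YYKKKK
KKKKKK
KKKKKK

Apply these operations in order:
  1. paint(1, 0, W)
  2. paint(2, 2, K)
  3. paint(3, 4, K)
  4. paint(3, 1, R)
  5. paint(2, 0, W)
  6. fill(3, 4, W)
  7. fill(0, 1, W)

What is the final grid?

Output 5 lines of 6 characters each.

After op 1 paint(1,0,W):
YYKKKK
WYBRRK
YYKKKK
KKKKKK
KKKKKK
After op 2 paint(2,2,K):
YYKKKK
WYBRRK
YYKKKK
KKKKKK
KKKKKK
After op 3 paint(3,4,K):
YYKKKK
WYBRRK
YYKKKK
KKKKKK
KKKKKK
After op 4 paint(3,1,R):
YYKKKK
WYBRRK
YYKKKK
KRKKKK
KKKKKK
After op 5 paint(2,0,W):
YYKKKK
WYBRRK
WYKKKK
KRKKKK
KKKKKK
After op 6 fill(3,4,W) [20 cells changed]:
YYWWWW
WYBRRW
WYWWWW
WRWWWW
WWWWWW
After op 7 fill(0,1,W) [4 cells changed]:
WWWWWW
WWBRRW
WWWWWW
WRWWWW
WWWWWW

Answer: WWWWWW
WWBRRW
WWWWWW
WRWWWW
WWWWWW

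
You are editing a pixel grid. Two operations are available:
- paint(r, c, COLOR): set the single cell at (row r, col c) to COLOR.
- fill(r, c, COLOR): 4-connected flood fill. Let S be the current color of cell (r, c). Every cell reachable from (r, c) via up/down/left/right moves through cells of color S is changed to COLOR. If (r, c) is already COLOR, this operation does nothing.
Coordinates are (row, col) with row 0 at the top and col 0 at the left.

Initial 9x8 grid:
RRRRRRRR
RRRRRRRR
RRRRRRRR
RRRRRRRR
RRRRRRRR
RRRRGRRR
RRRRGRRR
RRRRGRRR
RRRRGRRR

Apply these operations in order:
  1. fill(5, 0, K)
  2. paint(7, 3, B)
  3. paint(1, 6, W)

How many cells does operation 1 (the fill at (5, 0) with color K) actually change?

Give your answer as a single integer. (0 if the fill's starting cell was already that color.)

After op 1 fill(5,0,K) [68 cells changed]:
KKKKKKKK
KKKKKKKK
KKKKKKKK
KKKKKKKK
KKKKKKKK
KKKKGKKK
KKKKGKKK
KKKKGKKK
KKKKGKKK

Answer: 68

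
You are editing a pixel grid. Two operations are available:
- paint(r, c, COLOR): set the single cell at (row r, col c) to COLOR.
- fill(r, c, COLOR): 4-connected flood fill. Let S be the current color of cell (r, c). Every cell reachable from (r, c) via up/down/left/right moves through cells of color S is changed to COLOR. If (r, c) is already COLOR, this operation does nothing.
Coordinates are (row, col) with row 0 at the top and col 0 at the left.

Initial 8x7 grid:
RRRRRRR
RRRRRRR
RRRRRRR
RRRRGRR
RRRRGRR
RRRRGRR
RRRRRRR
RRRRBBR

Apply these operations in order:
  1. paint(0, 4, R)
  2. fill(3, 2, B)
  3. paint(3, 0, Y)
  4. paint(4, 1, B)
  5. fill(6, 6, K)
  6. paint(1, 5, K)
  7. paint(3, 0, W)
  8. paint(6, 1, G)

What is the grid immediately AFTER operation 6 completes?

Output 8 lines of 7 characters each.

Answer: KKKKKKK
KKKKKKK
KKKKKKK
YKKKGKK
KKKKGKK
KKKKGKK
KKKKKKK
KKKKKKK

Derivation:
After op 1 paint(0,4,R):
RRRRRRR
RRRRRRR
RRRRRRR
RRRRGRR
RRRRGRR
RRRRGRR
RRRRRRR
RRRRBBR
After op 2 fill(3,2,B) [51 cells changed]:
BBBBBBB
BBBBBBB
BBBBBBB
BBBBGBB
BBBBGBB
BBBBGBB
BBBBBBB
BBBBBBB
After op 3 paint(3,0,Y):
BBBBBBB
BBBBBBB
BBBBBBB
YBBBGBB
BBBBGBB
BBBBGBB
BBBBBBB
BBBBBBB
After op 4 paint(4,1,B):
BBBBBBB
BBBBBBB
BBBBBBB
YBBBGBB
BBBBGBB
BBBBGBB
BBBBBBB
BBBBBBB
After op 5 fill(6,6,K) [52 cells changed]:
KKKKKKK
KKKKKKK
KKKKKKK
YKKKGKK
KKKKGKK
KKKKGKK
KKKKKKK
KKKKKKK
After op 6 paint(1,5,K):
KKKKKKK
KKKKKKK
KKKKKKK
YKKKGKK
KKKKGKK
KKKKGKK
KKKKKKK
KKKKKKK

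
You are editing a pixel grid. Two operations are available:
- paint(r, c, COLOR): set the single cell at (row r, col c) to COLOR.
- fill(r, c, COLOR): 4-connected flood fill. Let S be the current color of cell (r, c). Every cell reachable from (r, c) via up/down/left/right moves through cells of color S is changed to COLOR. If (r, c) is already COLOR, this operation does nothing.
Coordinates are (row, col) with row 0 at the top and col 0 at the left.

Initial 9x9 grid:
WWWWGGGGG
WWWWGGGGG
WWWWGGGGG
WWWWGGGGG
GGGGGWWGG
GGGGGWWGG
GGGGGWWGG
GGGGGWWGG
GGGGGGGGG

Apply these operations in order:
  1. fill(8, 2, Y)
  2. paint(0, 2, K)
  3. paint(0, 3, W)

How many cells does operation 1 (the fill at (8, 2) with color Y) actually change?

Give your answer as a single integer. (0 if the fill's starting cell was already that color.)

After op 1 fill(8,2,Y) [57 cells changed]:
WWWWYYYYY
WWWWYYYYY
WWWWYYYYY
WWWWYYYYY
YYYYYWWYY
YYYYYWWYY
YYYYYWWYY
YYYYYWWYY
YYYYYYYYY

Answer: 57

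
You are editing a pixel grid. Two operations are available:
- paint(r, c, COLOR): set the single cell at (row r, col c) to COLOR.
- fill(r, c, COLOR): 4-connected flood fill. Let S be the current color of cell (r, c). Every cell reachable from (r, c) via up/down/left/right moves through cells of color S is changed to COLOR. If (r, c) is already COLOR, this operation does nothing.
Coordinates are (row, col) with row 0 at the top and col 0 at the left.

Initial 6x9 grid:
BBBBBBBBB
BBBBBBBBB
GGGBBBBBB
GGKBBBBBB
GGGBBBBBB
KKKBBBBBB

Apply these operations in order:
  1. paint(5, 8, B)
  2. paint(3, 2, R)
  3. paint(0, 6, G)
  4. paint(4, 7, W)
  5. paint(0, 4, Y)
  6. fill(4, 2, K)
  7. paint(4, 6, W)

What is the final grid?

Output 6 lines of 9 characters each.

After op 1 paint(5,8,B):
BBBBBBBBB
BBBBBBBBB
GGGBBBBBB
GGKBBBBBB
GGGBBBBBB
KKKBBBBBB
After op 2 paint(3,2,R):
BBBBBBBBB
BBBBBBBBB
GGGBBBBBB
GGRBBBBBB
GGGBBBBBB
KKKBBBBBB
After op 3 paint(0,6,G):
BBBBBBGBB
BBBBBBBBB
GGGBBBBBB
GGRBBBBBB
GGGBBBBBB
KKKBBBBBB
After op 4 paint(4,7,W):
BBBBBBGBB
BBBBBBBBB
GGGBBBBBB
GGRBBBBBB
GGGBBBBWB
KKKBBBBBB
After op 5 paint(0,4,Y):
BBBBYBGBB
BBBBBBBBB
GGGBBBBBB
GGRBBBBBB
GGGBBBBWB
KKKBBBBBB
After op 6 fill(4,2,K) [8 cells changed]:
BBBBYBGBB
BBBBBBBBB
KKKBBBBBB
KKRBBBBBB
KKKBBBBWB
KKKBBBBBB
After op 7 paint(4,6,W):
BBBBYBGBB
BBBBBBBBB
KKKBBBBBB
KKRBBBBBB
KKKBBBWWB
KKKBBBBBB

Answer: BBBBYBGBB
BBBBBBBBB
KKKBBBBBB
KKRBBBBBB
KKKBBBWWB
KKKBBBBBB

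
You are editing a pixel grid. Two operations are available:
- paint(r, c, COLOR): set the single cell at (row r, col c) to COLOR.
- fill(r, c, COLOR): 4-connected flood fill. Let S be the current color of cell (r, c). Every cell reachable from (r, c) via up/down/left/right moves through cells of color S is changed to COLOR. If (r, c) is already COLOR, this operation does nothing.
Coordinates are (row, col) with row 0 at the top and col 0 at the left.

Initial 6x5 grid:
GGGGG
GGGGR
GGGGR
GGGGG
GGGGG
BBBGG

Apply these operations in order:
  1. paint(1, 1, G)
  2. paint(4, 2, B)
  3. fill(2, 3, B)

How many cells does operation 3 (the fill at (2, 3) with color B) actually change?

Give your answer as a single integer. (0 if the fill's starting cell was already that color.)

Answer: 24

Derivation:
After op 1 paint(1,1,G):
GGGGG
GGGGR
GGGGR
GGGGG
GGGGG
BBBGG
After op 2 paint(4,2,B):
GGGGG
GGGGR
GGGGR
GGGGG
GGBGG
BBBGG
After op 3 fill(2,3,B) [24 cells changed]:
BBBBB
BBBBR
BBBBR
BBBBB
BBBBB
BBBBB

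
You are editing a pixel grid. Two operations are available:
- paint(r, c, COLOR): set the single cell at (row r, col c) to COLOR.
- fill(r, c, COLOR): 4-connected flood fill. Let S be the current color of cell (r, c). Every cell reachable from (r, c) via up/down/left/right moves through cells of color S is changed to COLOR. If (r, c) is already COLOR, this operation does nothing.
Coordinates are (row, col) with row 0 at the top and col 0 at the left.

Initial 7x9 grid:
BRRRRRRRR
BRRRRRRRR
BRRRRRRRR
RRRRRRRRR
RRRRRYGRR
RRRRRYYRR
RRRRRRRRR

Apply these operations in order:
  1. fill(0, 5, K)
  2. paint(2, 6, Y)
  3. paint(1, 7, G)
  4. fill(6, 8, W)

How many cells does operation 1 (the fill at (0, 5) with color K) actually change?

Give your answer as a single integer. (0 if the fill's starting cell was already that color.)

Answer: 56

Derivation:
After op 1 fill(0,5,K) [56 cells changed]:
BKKKKKKKK
BKKKKKKKK
BKKKKKKKK
KKKKKKKKK
KKKKKYGKK
KKKKKYYKK
KKKKKKKKK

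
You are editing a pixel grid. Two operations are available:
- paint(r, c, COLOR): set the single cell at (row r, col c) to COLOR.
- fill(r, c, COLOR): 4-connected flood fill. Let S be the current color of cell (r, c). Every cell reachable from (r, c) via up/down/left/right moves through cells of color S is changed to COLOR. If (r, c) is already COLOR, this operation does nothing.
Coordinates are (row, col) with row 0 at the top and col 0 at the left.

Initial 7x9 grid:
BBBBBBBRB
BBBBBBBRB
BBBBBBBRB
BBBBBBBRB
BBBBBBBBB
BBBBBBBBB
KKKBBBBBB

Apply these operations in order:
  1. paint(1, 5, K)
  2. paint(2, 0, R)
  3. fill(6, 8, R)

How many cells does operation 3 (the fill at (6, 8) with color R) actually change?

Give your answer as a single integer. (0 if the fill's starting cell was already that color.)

Answer: 54

Derivation:
After op 1 paint(1,5,K):
BBBBBBBRB
BBBBBKBRB
BBBBBBBRB
BBBBBBBRB
BBBBBBBBB
BBBBBBBBB
KKKBBBBBB
After op 2 paint(2,0,R):
BBBBBBBRB
BBBBBKBRB
RBBBBBBRB
BBBBBBBRB
BBBBBBBBB
BBBBBBBBB
KKKBBBBBB
After op 3 fill(6,8,R) [54 cells changed]:
RRRRRRRRR
RRRRRKRRR
RRRRRRRRR
RRRRRRRRR
RRRRRRRRR
RRRRRRRRR
KKKRRRRRR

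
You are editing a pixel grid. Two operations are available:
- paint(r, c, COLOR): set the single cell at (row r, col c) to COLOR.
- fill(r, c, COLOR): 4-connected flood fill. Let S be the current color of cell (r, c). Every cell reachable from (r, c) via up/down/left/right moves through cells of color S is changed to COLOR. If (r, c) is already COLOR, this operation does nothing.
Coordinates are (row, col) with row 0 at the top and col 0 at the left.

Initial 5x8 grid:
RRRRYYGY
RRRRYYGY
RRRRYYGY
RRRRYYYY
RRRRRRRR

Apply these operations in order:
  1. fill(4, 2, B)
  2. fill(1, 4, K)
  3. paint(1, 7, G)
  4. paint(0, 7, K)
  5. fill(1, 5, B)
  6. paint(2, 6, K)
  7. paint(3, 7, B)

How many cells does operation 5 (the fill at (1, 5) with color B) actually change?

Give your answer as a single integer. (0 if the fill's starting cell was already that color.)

Answer: 11

Derivation:
After op 1 fill(4,2,B) [24 cells changed]:
BBBBYYGY
BBBBYYGY
BBBBYYGY
BBBBYYYY
BBBBBBBB
After op 2 fill(1,4,K) [13 cells changed]:
BBBBKKGK
BBBBKKGK
BBBBKKGK
BBBBKKKK
BBBBBBBB
After op 3 paint(1,7,G):
BBBBKKGK
BBBBKKGG
BBBBKKGK
BBBBKKKK
BBBBBBBB
After op 4 paint(0,7,K):
BBBBKKGK
BBBBKKGG
BBBBKKGK
BBBBKKKK
BBBBBBBB
After op 5 fill(1,5,B) [11 cells changed]:
BBBBBBGK
BBBBBBGG
BBBBBBGB
BBBBBBBB
BBBBBBBB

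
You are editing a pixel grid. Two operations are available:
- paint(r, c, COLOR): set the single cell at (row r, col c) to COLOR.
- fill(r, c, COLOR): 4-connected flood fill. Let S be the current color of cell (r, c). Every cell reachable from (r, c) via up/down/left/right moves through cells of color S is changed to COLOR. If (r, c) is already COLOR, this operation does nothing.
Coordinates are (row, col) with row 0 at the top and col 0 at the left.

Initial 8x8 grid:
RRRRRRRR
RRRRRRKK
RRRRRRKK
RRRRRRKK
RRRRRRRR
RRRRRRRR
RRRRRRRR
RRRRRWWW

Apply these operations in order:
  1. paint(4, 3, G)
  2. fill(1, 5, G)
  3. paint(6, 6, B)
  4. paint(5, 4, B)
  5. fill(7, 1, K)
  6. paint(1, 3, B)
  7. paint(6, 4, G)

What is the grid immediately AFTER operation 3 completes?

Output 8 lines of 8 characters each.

After op 1 paint(4,3,G):
RRRRRRRR
RRRRRRKK
RRRRRRKK
RRRRRRKK
RRRGRRRR
RRRRRRRR
RRRRRRRR
RRRRRWWW
After op 2 fill(1,5,G) [54 cells changed]:
GGGGGGGG
GGGGGGKK
GGGGGGKK
GGGGGGKK
GGGGGGGG
GGGGGGGG
GGGGGGGG
GGGGGWWW
After op 3 paint(6,6,B):
GGGGGGGG
GGGGGGKK
GGGGGGKK
GGGGGGKK
GGGGGGGG
GGGGGGGG
GGGGGGBG
GGGGGWWW

Answer: GGGGGGGG
GGGGGGKK
GGGGGGKK
GGGGGGKK
GGGGGGGG
GGGGGGGG
GGGGGGBG
GGGGGWWW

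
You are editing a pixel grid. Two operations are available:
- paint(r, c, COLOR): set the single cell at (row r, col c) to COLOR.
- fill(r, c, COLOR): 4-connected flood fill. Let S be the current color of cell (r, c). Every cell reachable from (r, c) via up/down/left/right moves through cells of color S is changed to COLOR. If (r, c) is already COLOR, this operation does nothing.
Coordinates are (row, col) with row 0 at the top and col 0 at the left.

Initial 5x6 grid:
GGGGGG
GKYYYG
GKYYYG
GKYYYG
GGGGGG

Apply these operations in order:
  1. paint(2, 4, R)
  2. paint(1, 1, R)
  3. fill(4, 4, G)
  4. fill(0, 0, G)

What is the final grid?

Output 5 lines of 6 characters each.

Answer: GGGGGG
GRYYYG
GKYYRG
GKYYYG
GGGGGG

Derivation:
After op 1 paint(2,4,R):
GGGGGG
GKYYYG
GKYYRG
GKYYYG
GGGGGG
After op 2 paint(1,1,R):
GGGGGG
GRYYYG
GKYYRG
GKYYYG
GGGGGG
After op 3 fill(4,4,G) [0 cells changed]:
GGGGGG
GRYYYG
GKYYRG
GKYYYG
GGGGGG
After op 4 fill(0,0,G) [0 cells changed]:
GGGGGG
GRYYYG
GKYYRG
GKYYYG
GGGGGG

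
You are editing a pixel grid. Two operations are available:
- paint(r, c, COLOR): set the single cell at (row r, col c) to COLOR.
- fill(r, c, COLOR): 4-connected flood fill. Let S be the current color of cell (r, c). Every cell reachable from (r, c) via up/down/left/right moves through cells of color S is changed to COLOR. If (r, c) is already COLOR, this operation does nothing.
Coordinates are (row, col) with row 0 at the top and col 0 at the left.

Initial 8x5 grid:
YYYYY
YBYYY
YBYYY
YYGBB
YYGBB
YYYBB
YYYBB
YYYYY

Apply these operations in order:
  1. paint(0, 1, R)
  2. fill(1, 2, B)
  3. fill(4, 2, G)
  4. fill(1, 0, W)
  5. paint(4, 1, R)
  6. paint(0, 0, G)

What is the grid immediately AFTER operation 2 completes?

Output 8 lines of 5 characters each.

Answer: YRBBB
YBBBB
YBBBB
YYGBB
YYGBB
YYYBB
YYYBB
YYYYY

Derivation:
After op 1 paint(0,1,R):
YRYYY
YBYYY
YBYYY
YYGBB
YYGBB
YYYBB
YYYBB
YYYYY
After op 2 fill(1,2,B) [9 cells changed]:
YRBBB
YBBBB
YBBBB
YYGBB
YYGBB
YYYBB
YYYBB
YYYYY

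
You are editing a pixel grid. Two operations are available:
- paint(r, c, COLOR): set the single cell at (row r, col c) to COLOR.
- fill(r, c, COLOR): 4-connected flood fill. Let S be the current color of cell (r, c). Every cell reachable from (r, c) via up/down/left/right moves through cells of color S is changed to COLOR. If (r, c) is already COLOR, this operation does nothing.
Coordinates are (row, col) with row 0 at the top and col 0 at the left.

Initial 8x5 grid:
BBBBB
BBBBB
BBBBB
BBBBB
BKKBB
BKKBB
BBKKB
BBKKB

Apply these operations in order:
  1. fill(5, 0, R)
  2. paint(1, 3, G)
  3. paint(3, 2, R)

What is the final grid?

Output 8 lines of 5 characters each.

After op 1 fill(5,0,R) [32 cells changed]:
RRRRR
RRRRR
RRRRR
RRRRR
RKKRR
RKKRR
RRKKR
RRKKR
After op 2 paint(1,3,G):
RRRRR
RRRGR
RRRRR
RRRRR
RKKRR
RKKRR
RRKKR
RRKKR
After op 3 paint(3,2,R):
RRRRR
RRRGR
RRRRR
RRRRR
RKKRR
RKKRR
RRKKR
RRKKR

Answer: RRRRR
RRRGR
RRRRR
RRRRR
RKKRR
RKKRR
RRKKR
RRKKR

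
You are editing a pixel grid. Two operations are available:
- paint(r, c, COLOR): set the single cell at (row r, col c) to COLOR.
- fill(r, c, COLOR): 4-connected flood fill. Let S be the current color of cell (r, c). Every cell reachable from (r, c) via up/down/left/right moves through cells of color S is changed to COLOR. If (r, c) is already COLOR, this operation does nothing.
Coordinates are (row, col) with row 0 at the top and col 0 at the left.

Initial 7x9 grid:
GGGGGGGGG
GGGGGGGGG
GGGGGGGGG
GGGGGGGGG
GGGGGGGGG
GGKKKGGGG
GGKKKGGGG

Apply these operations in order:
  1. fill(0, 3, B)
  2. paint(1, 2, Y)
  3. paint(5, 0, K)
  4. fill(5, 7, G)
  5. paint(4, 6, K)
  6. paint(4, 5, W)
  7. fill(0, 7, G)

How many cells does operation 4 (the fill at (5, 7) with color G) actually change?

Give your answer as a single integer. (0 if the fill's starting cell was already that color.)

Answer: 55

Derivation:
After op 1 fill(0,3,B) [57 cells changed]:
BBBBBBBBB
BBBBBBBBB
BBBBBBBBB
BBBBBBBBB
BBBBBBBBB
BBKKKBBBB
BBKKKBBBB
After op 2 paint(1,2,Y):
BBBBBBBBB
BBYBBBBBB
BBBBBBBBB
BBBBBBBBB
BBBBBBBBB
BBKKKBBBB
BBKKKBBBB
After op 3 paint(5,0,K):
BBBBBBBBB
BBYBBBBBB
BBBBBBBBB
BBBBBBBBB
BBBBBBBBB
KBKKKBBBB
BBKKKBBBB
After op 4 fill(5,7,G) [55 cells changed]:
GGGGGGGGG
GGYGGGGGG
GGGGGGGGG
GGGGGGGGG
GGGGGGGGG
KGKKKGGGG
GGKKKGGGG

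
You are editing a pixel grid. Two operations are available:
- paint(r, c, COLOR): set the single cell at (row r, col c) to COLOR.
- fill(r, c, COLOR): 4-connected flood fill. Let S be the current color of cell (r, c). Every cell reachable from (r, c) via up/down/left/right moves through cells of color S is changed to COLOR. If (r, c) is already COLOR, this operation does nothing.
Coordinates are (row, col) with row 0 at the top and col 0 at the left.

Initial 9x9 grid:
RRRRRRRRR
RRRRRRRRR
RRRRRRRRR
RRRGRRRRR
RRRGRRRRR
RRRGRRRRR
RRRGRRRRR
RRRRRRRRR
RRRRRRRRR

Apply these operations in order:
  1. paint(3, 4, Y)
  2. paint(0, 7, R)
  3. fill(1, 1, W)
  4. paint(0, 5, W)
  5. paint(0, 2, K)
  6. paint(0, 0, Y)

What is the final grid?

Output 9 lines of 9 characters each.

After op 1 paint(3,4,Y):
RRRRRRRRR
RRRRRRRRR
RRRRRRRRR
RRRGYRRRR
RRRGRRRRR
RRRGRRRRR
RRRGRRRRR
RRRRRRRRR
RRRRRRRRR
After op 2 paint(0,7,R):
RRRRRRRRR
RRRRRRRRR
RRRRRRRRR
RRRGYRRRR
RRRGRRRRR
RRRGRRRRR
RRRGRRRRR
RRRRRRRRR
RRRRRRRRR
After op 3 fill(1,1,W) [76 cells changed]:
WWWWWWWWW
WWWWWWWWW
WWWWWWWWW
WWWGYWWWW
WWWGWWWWW
WWWGWWWWW
WWWGWWWWW
WWWWWWWWW
WWWWWWWWW
After op 4 paint(0,5,W):
WWWWWWWWW
WWWWWWWWW
WWWWWWWWW
WWWGYWWWW
WWWGWWWWW
WWWGWWWWW
WWWGWWWWW
WWWWWWWWW
WWWWWWWWW
After op 5 paint(0,2,K):
WWKWWWWWW
WWWWWWWWW
WWWWWWWWW
WWWGYWWWW
WWWGWWWWW
WWWGWWWWW
WWWGWWWWW
WWWWWWWWW
WWWWWWWWW
After op 6 paint(0,0,Y):
YWKWWWWWW
WWWWWWWWW
WWWWWWWWW
WWWGYWWWW
WWWGWWWWW
WWWGWWWWW
WWWGWWWWW
WWWWWWWWW
WWWWWWWWW

Answer: YWKWWWWWW
WWWWWWWWW
WWWWWWWWW
WWWGYWWWW
WWWGWWWWW
WWWGWWWWW
WWWGWWWWW
WWWWWWWWW
WWWWWWWWW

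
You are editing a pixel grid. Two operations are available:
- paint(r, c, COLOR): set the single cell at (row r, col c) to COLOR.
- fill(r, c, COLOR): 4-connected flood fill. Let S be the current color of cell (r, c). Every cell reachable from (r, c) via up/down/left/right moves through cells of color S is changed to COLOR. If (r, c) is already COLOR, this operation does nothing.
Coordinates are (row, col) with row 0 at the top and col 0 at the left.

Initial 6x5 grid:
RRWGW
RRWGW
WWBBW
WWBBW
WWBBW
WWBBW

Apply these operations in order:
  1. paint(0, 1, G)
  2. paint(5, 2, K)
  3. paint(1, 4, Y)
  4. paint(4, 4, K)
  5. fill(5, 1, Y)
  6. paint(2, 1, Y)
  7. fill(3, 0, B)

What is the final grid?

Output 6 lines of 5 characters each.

After op 1 paint(0,1,G):
RGWGW
RRWGW
WWBBW
WWBBW
WWBBW
WWBBW
After op 2 paint(5,2,K):
RGWGW
RRWGW
WWBBW
WWBBW
WWBBW
WWKBW
After op 3 paint(1,4,Y):
RGWGW
RRWGY
WWBBW
WWBBW
WWBBW
WWKBW
After op 4 paint(4,4,K):
RGWGW
RRWGY
WWBBW
WWBBW
WWBBK
WWKBW
After op 5 fill(5,1,Y) [8 cells changed]:
RGWGW
RRWGY
YYBBW
YYBBW
YYBBK
YYKBW
After op 6 paint(2,1,Y):
RGWGW
RRWGY
YYBBW
YYBBW
YYBBK
YYKBW
After op 7 fill(3,0,B) [8 cells changed]:
RGWGW
RRWGY
BBBBW
BBBBW
BBBBK
BBKBW

Answer: RGWGW
RRWGY
BBBBW
BBBBW
BBBBK
BBKBW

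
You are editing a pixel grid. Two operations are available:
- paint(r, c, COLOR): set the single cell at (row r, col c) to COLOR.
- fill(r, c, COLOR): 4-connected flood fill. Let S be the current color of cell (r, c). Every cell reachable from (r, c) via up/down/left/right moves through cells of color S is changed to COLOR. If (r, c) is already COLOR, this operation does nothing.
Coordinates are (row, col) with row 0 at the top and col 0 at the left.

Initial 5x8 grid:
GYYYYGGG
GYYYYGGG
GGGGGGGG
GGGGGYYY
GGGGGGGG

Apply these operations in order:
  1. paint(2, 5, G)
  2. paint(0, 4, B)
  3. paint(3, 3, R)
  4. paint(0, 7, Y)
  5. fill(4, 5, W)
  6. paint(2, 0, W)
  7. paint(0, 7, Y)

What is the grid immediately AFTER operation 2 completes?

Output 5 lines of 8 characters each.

Answer: GYYYBGGG
GYYYYGGG
GGGGGGGG
GGGGGYYY
GGGGGGGG

Derivation:
After op 1 paint(2,5,G):
GYYYYGGG
GYYYYGGG
GGGGGGGG
GGGGGYYY
GGGGGGGG
After op 2 paint(0,4,B):
GYYYBGGG
GYYYYGGG
GGGGGGGG
GGGGGYYY
GGGGGGGG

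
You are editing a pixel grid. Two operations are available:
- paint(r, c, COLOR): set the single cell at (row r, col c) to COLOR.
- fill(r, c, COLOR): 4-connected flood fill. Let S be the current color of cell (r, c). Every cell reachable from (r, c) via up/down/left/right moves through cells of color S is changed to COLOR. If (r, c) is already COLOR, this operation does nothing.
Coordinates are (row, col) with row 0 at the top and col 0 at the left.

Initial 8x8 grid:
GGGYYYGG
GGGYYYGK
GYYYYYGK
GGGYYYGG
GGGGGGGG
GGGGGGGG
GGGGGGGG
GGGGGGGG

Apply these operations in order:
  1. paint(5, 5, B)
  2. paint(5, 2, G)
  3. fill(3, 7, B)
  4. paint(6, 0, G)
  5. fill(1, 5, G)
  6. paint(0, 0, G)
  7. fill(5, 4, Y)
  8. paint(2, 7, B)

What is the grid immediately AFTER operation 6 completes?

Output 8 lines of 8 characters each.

After op 1 paint(5,5,B):
GGGYYYGG
GGGYYYGK
GYYYYYGK
GGGYYYGG
GGGGGGGG
GGGGGBGG
GGGGGGGG
GGGGGGGG
After op 2 paint(5,2,G):
GGGYYYGG
GGGYYYGK
GYYYYYGK
GGGYYYGG
GGGGGGGG
GGGGGBGG
GGGGGGGG
GGGGGGGG
After op 3 fill(3,7,B) [47 cells changed]:
BBBYYYBB
BBBYYYBK
BYYYYYBK
BBBYYYBB
BBBBBBBB
BBBBBBBB
BBBBBBBB
BBBBBBBB
After op 4 paint(6,0,G):
BBBYYYBB
BBBYYYBK
BYYYYYBK
BBBYYYBB
BBBBBBBB
BBBBBBBB
GBBBBBBB
BBBBBBBB
After op 5 fill(1,5,G) [14 cells changed]:
BBBGGGBB
BBBGGGBK
BGGGGGBK
BBBGGGBB
BBBBBBBB
BBBBBBBB
GBBBBBBB
BBBBBBBB
After op 6 paint(0,0,G):
GBBGGGBB
BBBGGGBK
BGGGGGBK
BBBGGGBB
BBBBBBBB
BBBBBBBB
GBBBBBBB
BBBBBBBB

Answer: GBBGGGBB
BBBGGGBK
BGGGGGBK
BBBGGGBB
BBBBBBBB
BBBBBBBB
GBBBBBBB
BBBBBBBB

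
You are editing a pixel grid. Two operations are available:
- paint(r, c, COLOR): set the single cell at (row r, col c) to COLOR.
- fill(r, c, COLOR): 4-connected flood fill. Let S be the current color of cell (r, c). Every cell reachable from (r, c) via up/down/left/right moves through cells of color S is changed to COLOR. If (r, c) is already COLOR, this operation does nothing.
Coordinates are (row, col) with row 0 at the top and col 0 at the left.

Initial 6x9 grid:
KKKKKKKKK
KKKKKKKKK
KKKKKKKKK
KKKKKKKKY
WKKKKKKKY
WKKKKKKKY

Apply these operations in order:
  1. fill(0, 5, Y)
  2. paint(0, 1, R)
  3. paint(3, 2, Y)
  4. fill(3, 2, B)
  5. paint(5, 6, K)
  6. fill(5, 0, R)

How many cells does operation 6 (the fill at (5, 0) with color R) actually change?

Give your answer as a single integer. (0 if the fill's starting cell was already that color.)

Answer: 2

Derivation:
After op 1 fill(0,5,Y) [49 cells changed]:
YYYYYYYYY
YYYYYYYYY
YYYYYYYYY
YYYYYYYYY
WYYYYYYYY
WYYYYYYYY
After op 2 paint(0,1,R):
YRYYYYYYY
YYYYYYYYY
YYYYYYYYY
YYYYYYYYY
WYYYYYYYY
WYYYYYYYY
After op 3 paint(3,2,Y):
YRYYYYYYY
YYYYYYYYY
YYYYYYYYY
YYYYYYYYY
WYYYYYYYY
WYYYYYYYY
After op 4 fill(3,2,B) [51 cells changed]:
BRBBBBBBB
BBBBBBBBB
BBBBBBBBB
BBBBBBBBB
WBBBBBBBB
WBBBBBBBB
After op 5 paint(5,6,K):
BRBBBBBBB
BBBBBBBBB
BBBBBBBBB
BBBBBBBBB
WBBBBBBBB
WBBBBBKBB
After op 6 fill(5,0,R) [2 cells changed]:
BRBBBBBBB
BBBBBBBBB
BBBBBBBBB
BBBBBBBBB
RBBBBBBBB
RBBBBBKBB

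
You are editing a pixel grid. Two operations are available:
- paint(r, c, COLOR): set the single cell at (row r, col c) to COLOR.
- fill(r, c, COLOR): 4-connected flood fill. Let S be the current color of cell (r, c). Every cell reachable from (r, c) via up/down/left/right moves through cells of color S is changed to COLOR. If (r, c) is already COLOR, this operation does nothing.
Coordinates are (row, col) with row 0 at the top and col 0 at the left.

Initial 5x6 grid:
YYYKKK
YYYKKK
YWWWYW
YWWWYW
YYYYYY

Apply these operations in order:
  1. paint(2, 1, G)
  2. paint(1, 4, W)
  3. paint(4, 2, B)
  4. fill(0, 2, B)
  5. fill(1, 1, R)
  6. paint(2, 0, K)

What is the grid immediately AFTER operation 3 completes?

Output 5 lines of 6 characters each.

After op 1 paint(2,1,G):
YYYKKK
YYYKKK
YGWWYW
YWWWYW
YYYYYY
After op 2 paint(1,4,W):
YYYKKK
YYYKWK
YGWWYW
YWWWYW
YYYYYY
After op 3 paint(4,2,B):
YYYKKK
YYYKWK
YGWWYW
YWWWYW
YYBYYY

Answer: YYYKKK
YYYKWK
YGWWYW
YWWWYW
YYBYYY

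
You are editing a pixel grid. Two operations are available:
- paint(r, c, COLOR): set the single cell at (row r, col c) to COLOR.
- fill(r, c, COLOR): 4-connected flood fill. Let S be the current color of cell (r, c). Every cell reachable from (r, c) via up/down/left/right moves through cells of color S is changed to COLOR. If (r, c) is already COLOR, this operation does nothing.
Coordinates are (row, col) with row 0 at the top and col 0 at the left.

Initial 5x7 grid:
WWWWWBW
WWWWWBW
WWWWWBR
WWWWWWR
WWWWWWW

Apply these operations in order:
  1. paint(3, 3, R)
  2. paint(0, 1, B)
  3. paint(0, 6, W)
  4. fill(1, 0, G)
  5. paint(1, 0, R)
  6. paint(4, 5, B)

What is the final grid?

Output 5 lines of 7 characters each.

After op 1 paint(3,3,R):
WWWWWBW
WWWWWBW
WWWWWBR
WWWRWWR
WWWWWWW
After op 2 paint(0,1,B):
WBWWWBW
WWWWWBW
WWWWWBR
WWWRWWR
WWWWWWW
After op 3 paint(0,6,W):
WBWWWBW
WWWWWBW
WWWWWBR
WWWRWWR
WWWWWWW
After op 4 fill(1,0,G) [26 cells changed]:
GBGGGBW
GGGGGBW
GGGGGBR
GGGRGGR
GGGGGGG
After op 5 paint(1,0,R):
GBGGGBW
RGGGGBW
GGGGGBR
GGGRGGR
GGGGGGG
After op 6 paint(4,5,B):
GBGGGBW
RGGGGBW
GGGGGBR
GGGRGGR
GGGGGBG

Answer: GBGGGBW
RGGGGBW
GGGGGBR
GGGRGGR
GGGGGBG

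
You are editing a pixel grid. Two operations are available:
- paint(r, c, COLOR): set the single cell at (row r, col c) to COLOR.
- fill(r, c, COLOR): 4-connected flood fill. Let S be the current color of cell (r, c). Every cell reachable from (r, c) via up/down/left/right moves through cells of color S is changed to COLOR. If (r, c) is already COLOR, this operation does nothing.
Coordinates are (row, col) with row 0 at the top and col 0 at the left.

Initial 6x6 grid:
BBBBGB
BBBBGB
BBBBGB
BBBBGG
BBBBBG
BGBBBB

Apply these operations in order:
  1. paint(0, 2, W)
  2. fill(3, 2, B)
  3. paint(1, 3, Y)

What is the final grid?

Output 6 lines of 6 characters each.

After op 1 paint(0,2,W):
BBWBGB
BBBBGB
BBBBGB
BBBBGG
BBBBBG
BGBBBB
After op 2 fill(3,2,B) [0 cells changed]:
BBWBGB
BBBBGB
BBBBGB
BBBBGG
BBBBBG
BGBBBB
After op 3 paint(1,3,Y):
BBWBGB
BBBYGB
BBBBGB
BBBBGG
BBBBBG
BGBBBB

Answer: BBWBGB
BBBYGB
BBBBGB
BBBBGG
BBBBBG
BGBBBB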